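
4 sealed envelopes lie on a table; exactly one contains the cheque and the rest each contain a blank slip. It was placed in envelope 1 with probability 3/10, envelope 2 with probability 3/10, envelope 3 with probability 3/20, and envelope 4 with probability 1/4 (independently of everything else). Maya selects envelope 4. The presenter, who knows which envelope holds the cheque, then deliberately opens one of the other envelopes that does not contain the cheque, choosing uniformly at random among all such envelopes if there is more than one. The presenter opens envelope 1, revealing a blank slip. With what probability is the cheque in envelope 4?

10/37

Condition on the true location of the cheque.
If it is in envelope 1 (prior 3/10): the presenter opened envelope 1, so this case is ruled out; weight (3/10)·0 = 0.
If it is in envelope 2 (prior 3/10): the presenter has 2 equally likely choices, so probability 1/2; weight (3/10)·(1/2) = 3/20.
If it is in envelope 3 (prior 3/20): the presenter has 2 equally likely choices, so probability 1/2; weight (3/20)·(1/2) = 3/40.
If it is in envelope 4 (prior 1/4): the presenter has 3 equally likely choices, so probability 1/3; weight (1/4)·(1/3) = 1/12.
The weights sum to 37/120.
So P(the cheque in envelope 4 | the presenter opened envelope 1) = (1/12) / (37/120) = 10/37.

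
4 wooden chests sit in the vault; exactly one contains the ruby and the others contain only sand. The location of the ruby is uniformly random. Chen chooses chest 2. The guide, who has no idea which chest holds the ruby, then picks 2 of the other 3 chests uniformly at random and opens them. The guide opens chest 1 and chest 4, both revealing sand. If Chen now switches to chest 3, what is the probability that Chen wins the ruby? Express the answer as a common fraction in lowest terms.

Because the guide chose which chests to open without knowing where the ruby is, the choice is independent of the prize location. Learning that none of the 2 opened chests holds the ruby simply rules out those 2 locations and leaves the remaining 2 chests still equally likely by symmetry.
So P(the ruby in chest 3) = 1/2.

1/2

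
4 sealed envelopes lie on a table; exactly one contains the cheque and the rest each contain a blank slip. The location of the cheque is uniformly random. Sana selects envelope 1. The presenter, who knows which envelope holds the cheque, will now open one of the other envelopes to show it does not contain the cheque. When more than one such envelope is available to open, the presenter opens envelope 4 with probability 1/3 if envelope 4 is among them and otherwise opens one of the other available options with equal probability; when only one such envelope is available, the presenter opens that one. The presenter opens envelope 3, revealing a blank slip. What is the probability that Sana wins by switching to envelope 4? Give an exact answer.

1/3

Condition on the true location of the cheque.
If it is in envelope 1 (prior 1/4): envelope 4 is available but not opened; envelope 3 gets probability (1 − 1/3)/2 = 1/3; weight (1/4)·(1/3) = 1/12.
If it is in envelope 2 (prior 1/4): envelope 4 is available but not opened, probability 2/3; weight (1/4)·(2/3) = 1/6.
If it is in envelope 3 (prior 1/4): the presenter opened envelope 3, so this case is ruled out; weight (1/4)·0 = 0.
If it is in envelope 4 (prior 1/4): envelope 4 holds the prize so is unavailable; the presenter chooses uniformly among the 2 others, probability 1/2; weight (1/4)·(1/2) = 1/8.
The weights sum to 3/8.
So P(the cheque in envelope 4 | the presenter opened envelope 3) = (1/8) / (3/8) = 1/3.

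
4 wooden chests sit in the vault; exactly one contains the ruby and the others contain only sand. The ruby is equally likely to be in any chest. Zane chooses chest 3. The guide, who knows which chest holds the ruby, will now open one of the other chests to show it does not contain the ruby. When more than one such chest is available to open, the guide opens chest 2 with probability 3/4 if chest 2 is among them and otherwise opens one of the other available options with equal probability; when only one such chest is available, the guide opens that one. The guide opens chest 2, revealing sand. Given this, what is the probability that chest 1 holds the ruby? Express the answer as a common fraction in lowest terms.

1/3

Consider each possible location of the ruby in turn.
If it is in any of chests 1, 3, and 4 (prior 1/4 each): chest 2 is available, opened with probability 3/4; weight (1/4)·(3/4) = 3/16 each.
If it is in chest 2 (prior 1/4): the guide opened chest 2, so this case is ruled out; weight (1/4)·0 = 0.
The weights sum to 9/16.
So P(the ruby in chest 1 | the guide opened chest 2) = (3/16) / (9/16) = 1/3.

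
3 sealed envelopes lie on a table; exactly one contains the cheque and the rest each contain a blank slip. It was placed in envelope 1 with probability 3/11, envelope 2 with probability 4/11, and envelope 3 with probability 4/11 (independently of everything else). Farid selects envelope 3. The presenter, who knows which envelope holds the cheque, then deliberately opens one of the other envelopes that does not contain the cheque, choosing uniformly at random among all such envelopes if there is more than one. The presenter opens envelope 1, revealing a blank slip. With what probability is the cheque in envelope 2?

Apply Bayes' rule, conditioning on where the cheque actually is.
If it is in envelope 1 (prior 3/11): the presenter opened envelope 1, so this case is ruled out; weight (3/11)·0 = 0.
If it is in envelope 2 (prior 4/11): the presenter has no choice, probability 1; weight (4/11)·1 = 4/11.
If it is in envelope 3 (prior 4/11): the presenter has 2 equally likely choices, so probability 1/2; weight (4/11)·(1/2) = 2/11.
The weights sum to 6/11.
So P(the cheque in envelope 2 | the presenter opened envelope 1) = (4/11) / (6/11) = 2/3.

2/3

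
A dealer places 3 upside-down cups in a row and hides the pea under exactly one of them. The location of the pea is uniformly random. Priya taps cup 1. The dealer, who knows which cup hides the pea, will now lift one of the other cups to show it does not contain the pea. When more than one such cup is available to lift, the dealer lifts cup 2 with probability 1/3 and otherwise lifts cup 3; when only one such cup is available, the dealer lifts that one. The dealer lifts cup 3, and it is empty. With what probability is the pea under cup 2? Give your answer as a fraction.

Consider each possible location of the pea in turn.
If it is under cup 1 (prior 1/3): cup 2 is available but not opened, probability 2/3; weight (1/3)·(2/3) = 2/9.
If it is under cup 2 (prior 1/3): only cup 3 is available, probability 1; weight (1/3)·1 = 1/3.
If it is under cup 3 (prior 1/3): the dealer opened cup 3, so this case is ruled out; weight (1/3)·0 = 0.
The weights sum to 5/9.
So P(the pea under cup 2 | the dealer opened cup 3) = (1/3) / (5/9) = 3/5.

3/5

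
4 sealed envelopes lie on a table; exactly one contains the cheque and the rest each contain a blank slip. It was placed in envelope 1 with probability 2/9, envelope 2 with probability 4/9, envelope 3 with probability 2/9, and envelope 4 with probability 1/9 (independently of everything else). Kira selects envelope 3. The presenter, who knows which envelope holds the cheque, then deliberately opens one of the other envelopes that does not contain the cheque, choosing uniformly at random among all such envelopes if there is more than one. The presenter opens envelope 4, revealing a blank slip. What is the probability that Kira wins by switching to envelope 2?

6/11

Consider each possible location of the cheque in turn.
If it is in envelope 1 (prior 2/9): the presenter has 2 equally likely choices, so probability 1/2; weight (2/9)·(1/2) = 1/9.
If it is in envelope 2 (prior 4/9): the presenter has 2 equally likely choices, so probability 1/2; weight (4/9)·(1/2) = 2/9.
If it is in envelope 3 (prior 2/9): the presenter has 3 equally likely choices, so probability 1/3; weight (2/9)·(1/3) = 2/27.
If it is in envelope 4 (prior 1/9): the presenter opened envelope 4, so this case is ruled out; weight (1/9)·0 = 0.
The weights sum to 11/27.
So P(the cheque in envelope 2 | the presenter opened envelope 4) = (2/9) / (11/27) = 6/11.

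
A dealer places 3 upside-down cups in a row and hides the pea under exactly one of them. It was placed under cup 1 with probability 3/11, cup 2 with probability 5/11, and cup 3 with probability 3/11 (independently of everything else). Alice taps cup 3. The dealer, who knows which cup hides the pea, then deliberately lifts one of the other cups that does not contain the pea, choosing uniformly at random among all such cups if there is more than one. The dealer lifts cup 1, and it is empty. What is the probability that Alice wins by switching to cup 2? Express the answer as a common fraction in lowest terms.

Condition on the true location of the pea.
If it is under cup 1 (prior 3/11): the dealer opened cup 1, so this case is ruled out; weight (3/11)·0 = 0.
If it is under cup 2 (prior 5/11): the dealer has no choice, probability 1; weight (5/11)·1 = 5/11.
If it is under cup 3 (prior 3/11): the dealer has 2 equally likely choices, so probability 1/2; weight (3/11)·(1/2) = 3/22.
The weights sum to 13/22.
So P(the pea under cup 2 | the dealer opened cup 1) = (5/11) / (13/22) = 10/13.

10/13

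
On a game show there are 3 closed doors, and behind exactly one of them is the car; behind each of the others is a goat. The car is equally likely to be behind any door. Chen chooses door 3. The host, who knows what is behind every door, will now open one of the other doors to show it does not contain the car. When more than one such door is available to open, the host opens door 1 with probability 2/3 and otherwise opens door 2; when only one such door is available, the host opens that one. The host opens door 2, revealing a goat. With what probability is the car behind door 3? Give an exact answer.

Consider each possible location of the car in turn.
If it is behind door 1 (prior 1/3): only door 2 is available, probability 1; weight (1/3)·1 = 1/3.
If it is behind door 2 (prior 1/3): the host opened door 2, so this case is ruled out; weight (1/3)·0 = 0.
If it is behind door 3 (prior 1/3): door 1 is available but not opened, probability 1/3; weight (1/3)·(1/3) = 1/9.
The weights sum to 4/9.
So P(the car behind door 3 | the host opened door 2) = (1/9) / (4/9) = 1/4.

1/4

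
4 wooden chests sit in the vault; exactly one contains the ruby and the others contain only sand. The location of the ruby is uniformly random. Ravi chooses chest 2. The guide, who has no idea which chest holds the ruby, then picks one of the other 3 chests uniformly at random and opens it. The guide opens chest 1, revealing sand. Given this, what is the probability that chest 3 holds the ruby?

1/3

Apply Bayes' rule, conditioning on where the ruby actually is.
If it is in chest 1 (prior 1/4): the guide opened chest 1, so this case is ruled out; weight (1/4)·0 = 0.
If it is in any of chests 2, 3, and 4 (prior 1/4 each): the guide picks chest 1 with probability 1/3 regardless, and it is not the prize; weight (1/4)·(1/3) = 1/12 each.
The weights sum to 1/4.
So P(the ruby in chest 3 | the guide opened chest 1) = (1/12) / (1/4) = 1/3.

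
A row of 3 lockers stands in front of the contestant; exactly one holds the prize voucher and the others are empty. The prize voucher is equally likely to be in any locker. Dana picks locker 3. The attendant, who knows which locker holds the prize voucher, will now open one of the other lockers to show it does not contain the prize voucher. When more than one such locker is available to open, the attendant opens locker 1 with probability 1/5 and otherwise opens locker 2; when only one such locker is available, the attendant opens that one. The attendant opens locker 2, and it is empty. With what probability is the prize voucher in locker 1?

5/9

Condition on the true location of the prize voucher.
If it is in locker 1 (prior 1/3): only locker 2 is available, probability 1; weight (1/3)·1 = 1/3.
If it is in locker 2 (prior 1/3): the attendant opened locker 2, so this case is ruled out; weight (1/3)·0 = 0.
If it is in locker 3 (prior 1/3): locker 1 is available but not opened, probability 4/5; weight (1/3)·(4/5) = 4/15.
The weights sum to 3/5.
So P(the prize voucher in locker 1 | the attendant opened locker 2) = (1/3) / (3/5) = 5/9.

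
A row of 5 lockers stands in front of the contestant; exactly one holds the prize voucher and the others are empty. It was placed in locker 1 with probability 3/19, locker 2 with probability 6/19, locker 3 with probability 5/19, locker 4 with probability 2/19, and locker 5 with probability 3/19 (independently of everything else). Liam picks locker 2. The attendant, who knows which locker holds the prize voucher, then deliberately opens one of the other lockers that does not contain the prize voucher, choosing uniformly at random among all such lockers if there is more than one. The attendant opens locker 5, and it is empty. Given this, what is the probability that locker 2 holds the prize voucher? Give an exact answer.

9/29

Apply Bayes' rule, conditioning on where the prize voucher actually is.
If it is in locker 1 (prior 3/19): the attendant has 3 equally likely choices, so probability 1/3; weight (3/19)·(1/3) = 1/19.
If it is in locker 2 (prior 6/19): the attendant has 4 equally likely choices, so probability 1/4; weight (6/19)·(1/4) = 3/38.
If it is in locker 3 (prior 5/19): the attendant has 3 equally likely choices, so probability 1/3; weight (5/19)·(1/3) = 5/57.
If it is in locker 4 (prior 2/19): the attendant has 3 equally likely choices, so probability 1/3; weight (2/19)·(1/3) = 2/57.
If it is in locker 5 (prior 3/19): the attendant opened locker 5, so this case is ruled out; weight (3/19)·0 = 0.
The weights sum to 29/114.
So P(the prize voucher in locker 2 | the attendant opened locker 5) = (3/38) / (29/114) = 9/29.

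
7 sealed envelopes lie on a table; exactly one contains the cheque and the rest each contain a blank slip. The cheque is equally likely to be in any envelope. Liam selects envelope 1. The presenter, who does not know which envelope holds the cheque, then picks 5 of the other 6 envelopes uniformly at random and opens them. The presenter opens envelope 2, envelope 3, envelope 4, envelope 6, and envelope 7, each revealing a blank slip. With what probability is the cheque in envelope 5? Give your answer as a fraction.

Condition on the true location of the cheque.
If it is in either of envelopes 1 and 5 (prior 1/7 each): the presenter picks exactly this set with probability 1/6 regardless, and none is the prize; weight (1/7)·(1/6) = 1/42 each.
If it is in any of envelopes 2, 3, 4, 6, and 7 (prior 1/7 each): that envelope was opened and seen not to hold the prize — ruled out; weight (1/7)·0 = 0 each.
The weights sum to 1/21.
So P(the cheque in envelope 5 | the presenter opened envelope 2, envelope 3, envelope 4, envelope 6, and envelope 7) = (1/42) / (1/21) = 1/2.

1/2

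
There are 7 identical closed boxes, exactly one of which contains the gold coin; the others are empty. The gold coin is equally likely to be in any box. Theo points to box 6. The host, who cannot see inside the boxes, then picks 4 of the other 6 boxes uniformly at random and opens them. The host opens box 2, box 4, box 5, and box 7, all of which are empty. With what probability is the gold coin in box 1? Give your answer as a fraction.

1/3

Because the host chose which boxes to open without knowing where the gold coin is, the choice is independent of the prize location. Learning that none of the 4 opened boxes holds the gold coin simply rules out those 4 locations and leaves the remaining 3 boxes still equally likely by symmetry.
So P(the gold coin in box 1) = 1/3.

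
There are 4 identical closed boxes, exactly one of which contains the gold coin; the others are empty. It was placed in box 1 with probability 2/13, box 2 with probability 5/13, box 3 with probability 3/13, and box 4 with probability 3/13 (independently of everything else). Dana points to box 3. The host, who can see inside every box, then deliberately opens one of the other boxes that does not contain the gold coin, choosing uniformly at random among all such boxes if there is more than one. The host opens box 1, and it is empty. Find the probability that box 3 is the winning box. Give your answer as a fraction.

1/5

Condition on the true location of the gold coin.
If it is in box 1 (prior 2/13): the host opened box 1, so this case is ruled out; weight (2/13)·0 = 0.
If it is in box 2 (prior 5/13): the host has 2 equally likely choices, so probability 1/2; weight (5/13)·(1/2) = 5/26.
If it is in box 3 (prior 3/13): the host has 3 equally likely choices, so probability 1/3; weight (3/13)·(1/3) = 1/13.
If it is in box 4 (prior 3/13): the host has 2 equally likely choices, so probability 1/2; weight (3/13)·(1/2) = 3/26.
The weights sum to 5/13.
So P(the gold coin in box 3 | the host opened box 1) = (1/13) / (5/13) = 1/5.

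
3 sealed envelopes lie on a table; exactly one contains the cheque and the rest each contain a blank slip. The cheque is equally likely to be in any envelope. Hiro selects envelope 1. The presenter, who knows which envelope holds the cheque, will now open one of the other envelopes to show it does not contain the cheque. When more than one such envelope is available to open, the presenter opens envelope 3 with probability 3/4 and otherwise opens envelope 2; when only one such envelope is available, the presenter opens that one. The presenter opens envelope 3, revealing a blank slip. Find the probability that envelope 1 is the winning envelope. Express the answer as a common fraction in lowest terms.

Apply Bayes' rule, conditioning on where the cheque actually is.
If it is in envelope 1 (prior 1/3): envelope 3 is available, opened with probability 3/4; weight (1/3)·(3/4) = 1/4.
If it is in envelope 2 (prior 1/3): only envelope 3 is available, probability 1; weight (1/3)·1 = 1/3.
If it is in envelope 3 (prior 1/3): the presenter opened envelope 3, so this case is ruled out; weight (1/3)·0 = 0.
The weights sum to 7/12.
So P(the cheque in envelope 1 | the presenter opened envelope 3) = (1/4) / (7/12) = 3/7.

3/7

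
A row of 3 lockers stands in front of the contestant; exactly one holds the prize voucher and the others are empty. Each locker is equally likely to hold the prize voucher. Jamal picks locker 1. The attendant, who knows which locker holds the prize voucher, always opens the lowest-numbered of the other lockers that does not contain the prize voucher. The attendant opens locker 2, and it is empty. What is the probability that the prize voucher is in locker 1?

Consider each possible location of the prize voucher in turn.
If it is in either of lockers 1 and 3 (prior 1/3 each): locker 2 is the lowest-numbered option available, probability 1; weight (1/3)·1 = 1/3 each.
If it is in locker 2 (prior 1/3): the attendant opened locker 2, so this case is ruled out; weight (1/3)·0 = 0.
The weights sum to 2/3.
So P(the prize voucher in locker 1 | the attendant opened locker 2) = (1/3) / (2/3) = 1/2.

1/2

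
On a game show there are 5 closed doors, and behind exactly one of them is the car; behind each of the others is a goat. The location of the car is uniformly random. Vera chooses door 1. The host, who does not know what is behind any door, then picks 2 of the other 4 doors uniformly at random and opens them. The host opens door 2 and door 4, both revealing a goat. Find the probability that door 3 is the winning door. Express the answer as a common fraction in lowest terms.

1/3

Condition on the true location of the car.
If it is behind any of doors 1, 3, and 5 (prior 1/5 each): the host picks exactly this set with probability 1/6 regardless, and none is the prize; weight (1/5)·(1/6) = 1/30 each.
If it is behind either of doors 2 and 4 (prior 1/5 each): that door was opened and seen not to hold the prize — ruled out; weight (1/5)·0 = 0 each.
The weights sum to 1/10.
So P(the car behind door 3 | the host opened door 2 and door 4) = (1/30) / (1/10) = 1/3.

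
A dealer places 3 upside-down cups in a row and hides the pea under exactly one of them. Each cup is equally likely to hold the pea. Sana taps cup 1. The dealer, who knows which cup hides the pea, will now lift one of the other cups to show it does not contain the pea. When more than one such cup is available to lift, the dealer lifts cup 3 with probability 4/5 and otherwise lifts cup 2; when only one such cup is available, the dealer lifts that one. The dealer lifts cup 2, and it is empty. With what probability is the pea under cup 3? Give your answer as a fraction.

5/6

Consider each possible location of the pea in turn.
If it is under cup 1 (prior 1/3): cup 3 is available but not opened, probability 1/5; weight (1/3)·(1/5) = 1/15.
If it is under cup 2 (prior 1/3): the dealer opened cup 2, so this case is ruled out; weight (1/3)·0 = 0.
If it is under cup 3 (prior 1/3): only cup 2 is available, probability 1; weight (1/3)·1 = 1/3.
The weights sum to 2/5.
So P(the pea under cup 3 | the dealer opened cup 2) = (1/3) / (2/5) = 5/6.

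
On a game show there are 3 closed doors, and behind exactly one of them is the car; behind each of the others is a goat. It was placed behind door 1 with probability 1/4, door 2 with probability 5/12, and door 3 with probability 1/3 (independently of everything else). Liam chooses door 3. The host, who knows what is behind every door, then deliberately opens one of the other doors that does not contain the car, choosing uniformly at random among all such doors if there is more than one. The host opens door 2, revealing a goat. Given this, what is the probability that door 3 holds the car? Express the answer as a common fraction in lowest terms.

2/5

Consider each possible location of the car in turn.
If it is behind door 1 (prior 1/4): the host has no choice, probability 1; weight (1/4)·1 = 1/4.
If it is behind door 2 (prior 5/12): the host opened door 2, so this case is ruled out; weight (5/12)·0 = 0.
If it is behind door 3 (prior 1/3): the host has 2 equally likely choices, so probability 1/2; weight (1/3)·(1/2) = 1/6.
The weights sum to 5/12.
So P(the car behind door 3 | the host opened door 2) = (1/6) / (5/12) = 2/5.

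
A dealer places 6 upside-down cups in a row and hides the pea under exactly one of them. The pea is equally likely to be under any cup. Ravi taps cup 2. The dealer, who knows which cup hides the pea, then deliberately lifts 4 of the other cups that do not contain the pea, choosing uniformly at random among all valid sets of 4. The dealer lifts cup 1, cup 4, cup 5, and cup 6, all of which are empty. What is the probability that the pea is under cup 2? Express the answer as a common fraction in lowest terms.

Consider each possible location of the pea in turn.
If it is under any of cups 1, 4, 5, and 6 (prior 1/6 each): that cup was opened and seen not to hold the prize — ruled out; weight (1/6)·0 = 0 each.
If it is under cup 2 (prior 1/6): the dealer has 5 equally likely choices, so probability 1/5; weight (1/6)·(1/5) = 1/30.
If it is under cup 3 (prior 1/6): the dealer has no choice, probability 1; weight (1/6)·1 = 1/6.
The weights sum to 1/5.
So P(the pea under cup 2 | the dealer opened cup 1, cup 4, cup 5, and cup 6) = (1/30) / (1/5) = 1/6.

1/6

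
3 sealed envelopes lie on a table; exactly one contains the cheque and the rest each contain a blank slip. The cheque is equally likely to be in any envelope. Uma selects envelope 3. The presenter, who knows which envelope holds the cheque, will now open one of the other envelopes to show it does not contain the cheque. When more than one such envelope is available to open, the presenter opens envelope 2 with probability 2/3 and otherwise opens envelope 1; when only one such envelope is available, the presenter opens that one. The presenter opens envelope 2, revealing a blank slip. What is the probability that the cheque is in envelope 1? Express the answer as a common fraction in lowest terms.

3/5

Condition on the true location of the cheque.
If it is in envelope 1 (prior 1/3): only envelope 2 is available, probability 1; weight (1/3)·1 = 1/3.
If it is in envelope 2 (prior 1/3): the presenter opened envelope 2, so this case is ruled out; weight (1/3)·0 = 0.
If it is in envelope 3 (prior 1/3): envelope 2 is available, opened with probability 2/3; weight (1/3)·(2/3) = 2/9.
The weights sum to 5/9.
So P(the cheque in envelope 1 | the presenter opened envelope 2) = (1/3) / (5/9) = 3/5.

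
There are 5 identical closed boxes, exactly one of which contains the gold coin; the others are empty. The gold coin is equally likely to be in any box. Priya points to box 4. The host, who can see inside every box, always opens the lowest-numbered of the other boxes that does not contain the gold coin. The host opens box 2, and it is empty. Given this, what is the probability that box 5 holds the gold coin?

0

Condition on the true location of the gold coin.
If it is in box 1 (prior 1/5): box 2 is the lowest-numbered option available, probability 1; weight (1/5)·1 = 1/5.
If it is in box 2 (prior 1/5): the host opened box 2, so this case is ruled out; weight (1/5)·0 = 0.
If it is in any of boxes 3, 4, and 5 (prior 1/5 each): the host would have opened box 1 instead, probability 0; weight (1/5)·0 = 0 each.
The weights sum to 1/5.
So P(the gold coin in box 5 | the host opened box 2) = 0 / (1/5) = 0.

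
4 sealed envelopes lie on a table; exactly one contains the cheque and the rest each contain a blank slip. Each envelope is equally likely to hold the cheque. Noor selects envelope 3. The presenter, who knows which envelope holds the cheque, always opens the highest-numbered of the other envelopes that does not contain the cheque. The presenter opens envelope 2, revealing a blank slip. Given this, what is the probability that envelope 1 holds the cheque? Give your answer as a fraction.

Consider each possible location of the cheque in turn.
If it is in either of envelopes 1 and 3 (prior 1/4 each): the presenter would have opened envelope 4 instead, probability 0; weight (1/4)·0 = 0 each.
If it is in envelope 2 (prior 1/4): the presenter opened envelope 2, so this case is ruled out; weight (1/4)·0 = 0.
If it is in envelope 4 (prior 1/4): envelope 2 is the highest-numbered option available, probability 1; weight (1/4)·1 = 1/4.
The weights sum to 1/4.
So P(the cheque in envelope 1 | the presenter opened envelope 2) = 0 / (1/4) = 0.

0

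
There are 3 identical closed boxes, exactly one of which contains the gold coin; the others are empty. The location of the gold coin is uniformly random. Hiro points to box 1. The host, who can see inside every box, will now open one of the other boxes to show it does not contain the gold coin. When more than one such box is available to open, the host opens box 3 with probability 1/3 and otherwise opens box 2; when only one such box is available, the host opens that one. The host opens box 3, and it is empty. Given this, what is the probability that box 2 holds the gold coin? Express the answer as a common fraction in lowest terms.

3/4

Condition on the true location of the gold coin.
If it is in box 1 (prior 1/3): box 3 is available, opened with probability 1/3; weight (1/3)·(1/3) = 1/9.
If it is in box 2 (prior 1/3): only box 3 is available, probability 1; weight (1/3)·1 = 1/3.
If it is in box 3 (prior 1/3): the host opened box 3, so this case is ruled out; weight (1/3)·0 = 0.
The weights sum to 4/9.
So P(the gold coin in box 2 | the host opened box 3) = (1/3) / (4/9) = 3/4.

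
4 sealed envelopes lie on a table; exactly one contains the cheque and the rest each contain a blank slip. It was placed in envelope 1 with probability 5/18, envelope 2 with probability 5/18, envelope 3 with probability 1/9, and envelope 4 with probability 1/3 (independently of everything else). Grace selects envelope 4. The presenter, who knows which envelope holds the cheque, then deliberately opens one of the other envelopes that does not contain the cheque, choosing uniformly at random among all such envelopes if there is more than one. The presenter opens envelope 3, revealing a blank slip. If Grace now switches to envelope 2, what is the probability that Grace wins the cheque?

5/14

Apply Bayes' rule, conditioning on where the cheque actually is.
If it is in either of envelopes 1 and 2 (prior 5/18 each): the presenter has 2 equally likely choices, so probability 1/2; weight (5/18)·(1/2) = 5/36 each.
If it is in envelope 3 (prior 1/9): the presenter opened envelope 3, so this case is ruled out; weight (1/9)·0 = 0.
If it is in envelope 4 (prior 1/3): the presenter has 3 equally likely choices, so probability 1/3; weight (1/3)·(1/3) = 1/9.
The weights sum to 7/18.
So P(the cheque in envelope 2 | the presenter opened envelope 3) = (5/36) / (7/18) = 5/14.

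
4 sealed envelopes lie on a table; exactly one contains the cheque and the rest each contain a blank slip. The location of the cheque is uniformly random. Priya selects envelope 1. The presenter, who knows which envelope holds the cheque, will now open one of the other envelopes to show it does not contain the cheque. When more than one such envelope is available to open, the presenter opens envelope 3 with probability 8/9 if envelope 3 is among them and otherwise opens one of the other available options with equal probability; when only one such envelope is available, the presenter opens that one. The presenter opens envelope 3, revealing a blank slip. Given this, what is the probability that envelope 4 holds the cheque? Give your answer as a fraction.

Condition on the true location of the cheque.
If it is in any of envelopes 1, 2, and 4 (prior 1/4 each): envelope 3 is available, opened with probability 8/9; weight (1/4)·(8/9) = 2/9 each.
If it is in envelope 3 (prior 1/4): the presenter opened envelope 3, so this case is ruled out; weight (1/4)·0 = 0.
The weights sum to 2/3.
So P(the cheque in envelope 4 | the presenter opened envelope 3) = (2/9) / (2/3) = 1/3.

1/3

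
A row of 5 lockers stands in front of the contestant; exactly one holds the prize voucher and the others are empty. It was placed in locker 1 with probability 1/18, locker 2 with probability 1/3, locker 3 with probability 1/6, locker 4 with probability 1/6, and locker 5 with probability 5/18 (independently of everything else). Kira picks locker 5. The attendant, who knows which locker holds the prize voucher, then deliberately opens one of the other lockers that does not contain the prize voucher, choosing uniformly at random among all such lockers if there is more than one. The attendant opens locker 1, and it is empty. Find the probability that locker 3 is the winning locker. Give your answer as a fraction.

4/21

Condition on the true location of the prize voucher.
If it is in locker 1 (prior 1/18): the attendant opened locker 1, so this case is ruled out; weight (1/18)·0 = 0.
If it is in locker 2 (prior 1/3): the attendant has 3 equally likely choices, so probability 1/3; weight (1/3)·(1/3) = 1/9.
If it is in either of lockers 3 and 4 (prior 1/6 each): the attendant has 3 equally likely choices, so probability 1/3; weight (1/6)·(1/3) = 1/18 each.
If it is in locker 5 (prior 5/18): the attendant has 4 equally likely choices, so probability 1/4; weight (5/18)·(1/4) = 5/72.
The weights sum to 7/24.
So P(the prize voucher in locker 3 | the attendant opened locker 1) = (1/18) / (7/24) = 4/21.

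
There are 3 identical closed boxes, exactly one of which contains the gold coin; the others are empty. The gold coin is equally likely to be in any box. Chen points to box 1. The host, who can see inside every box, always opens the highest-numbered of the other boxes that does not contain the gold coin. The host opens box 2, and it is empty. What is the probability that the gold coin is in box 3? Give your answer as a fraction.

Condition on the true location of the gold coin.
If it is in box 1 (prior 1/3): the host would have opened box 3 instead, probability 0; weight (1/3)·0 = 0.
If it is in box 2 (prior 1/3): the host opened box 2, so this case is ruled out; weight (1/3)·0 = 0.
If it is in box 3 (prior 1/3): box 2 is the highest-numbered option available, probability 1; weight (1/3)·1 = 1/3.
The weights sum to 1/3.
So P(the gold coin in box 3 | the host opened box 2) = (1/3) / (1/3) = 1.

1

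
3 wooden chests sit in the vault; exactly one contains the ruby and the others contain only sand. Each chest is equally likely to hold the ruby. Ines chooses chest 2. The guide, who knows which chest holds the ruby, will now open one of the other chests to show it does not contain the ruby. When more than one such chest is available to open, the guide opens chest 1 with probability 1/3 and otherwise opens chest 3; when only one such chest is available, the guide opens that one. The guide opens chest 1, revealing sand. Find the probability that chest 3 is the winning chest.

3/4

Condition on the true location of the ruby.
If it is in chest 1 (prior 1/3): the guide opened chest 1, so this case is ruled out; weight (1/3)·0 = 0.
If it is in chest 2 (prior 1/3): chest 1 is available, opened with probability 1/3; weight (1/3)·(1/3) = 1/9.
If it is in chest 3 (prior 1/3): only chest 1 is available, probability 1; weight (1/3)·1 = 1/3.
The weights sum to 4/9.
So P(the ruby in chest 3 | the guide opened chest 1) = (1/3) / (4/9) = 3/4.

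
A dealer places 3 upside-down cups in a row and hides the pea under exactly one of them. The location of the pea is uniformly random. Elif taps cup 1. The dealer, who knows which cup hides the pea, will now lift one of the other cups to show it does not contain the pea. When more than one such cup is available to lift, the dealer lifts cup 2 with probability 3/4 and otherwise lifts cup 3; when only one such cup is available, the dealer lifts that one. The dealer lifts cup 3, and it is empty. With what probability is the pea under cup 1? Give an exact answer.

Condition on the true location of the pea.
If it is under cup 1 (prior 1/3): cup 2 is available but not opened, probability 1/4; weight (1/3)·(1/4) = 1/12.
If it is under cup 2 (prior 1/3): only cup 3 is available, probability 1; weight (1/3)·1 = 1/3.
If it is under cup 3 (prior 1/3): the dealer opened cup 3, so this case is ruled out; weight (1/3)·0 = 0.
The weights sum to 5/12.
So P(the pea under cup 1 | the dealer opened cup 3) = (1/12) / (5/12) = 1/5.

1/5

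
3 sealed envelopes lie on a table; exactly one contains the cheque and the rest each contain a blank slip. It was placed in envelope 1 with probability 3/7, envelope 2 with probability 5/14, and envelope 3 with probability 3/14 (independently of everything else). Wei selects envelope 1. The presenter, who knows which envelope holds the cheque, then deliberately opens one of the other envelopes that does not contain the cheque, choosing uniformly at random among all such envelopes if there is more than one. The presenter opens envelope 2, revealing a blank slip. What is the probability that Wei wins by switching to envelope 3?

1/2

Consider each possible location of the cheque in turn.
If it is in envelope 1 (prior 3/7): the presenter has 2 equally likely choices, so probability 1/2; weight (3/7)·(1/2) = 3/14.
If it is in envelope 2 (prior 5/14): the presenter opened envelope 2, so this case is ruled out; weight (5/14)·0 = 0.
If it is in envelope 3 (prior 3/14): the presenter has no choice, probability 1; weight (3/14)·1 = 3/14.
The weights sum to 3/7.
So P(the cheque in envelope 3 | the presenter opened envelope 2) = (3/14) / (3/7) = 1/2.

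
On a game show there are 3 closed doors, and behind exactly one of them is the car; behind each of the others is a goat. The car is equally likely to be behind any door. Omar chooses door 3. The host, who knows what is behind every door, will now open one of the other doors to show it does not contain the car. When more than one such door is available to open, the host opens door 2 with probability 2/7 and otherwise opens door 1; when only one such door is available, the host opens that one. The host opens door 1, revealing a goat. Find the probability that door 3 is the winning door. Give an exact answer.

5/12

Consider each possible location of the car in turn.
If it is behind door 1 (prior 1/3): the host opened door 1, so this case is ruled out; weight (1/3)·0 = 0.
If it is behind door 2 (prior 1/3): only door 1 is available, probability 1; weight (1/3)·1 = 1/3.
If it is behind door 3 (prior 1/3): door 2 is available but not opened, probability 5/7; weight (1/3)·(5/7) = 5/21.
The weights sum to 4/7.
So P(the car behind door 3 | the host opened door 1) = (5/21) / (4/7) = 5/12.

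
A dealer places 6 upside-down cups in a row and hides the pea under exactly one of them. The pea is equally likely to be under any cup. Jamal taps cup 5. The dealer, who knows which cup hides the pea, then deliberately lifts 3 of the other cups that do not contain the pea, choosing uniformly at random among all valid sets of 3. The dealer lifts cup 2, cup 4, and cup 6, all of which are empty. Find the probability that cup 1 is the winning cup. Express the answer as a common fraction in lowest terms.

Condition on the true location of the pea.
If it is under either of cups 1 and 3 (prior 1/6 each): the dealer has 4 equally likely choices, so probability 1/4; weight (1/6)·(1/4) = 1/24 each.
If it is under any of cups 2, 4, and 6 (prior 1/6 each): that cup was opened and seen not to hold the prize — ruled out; weight (1/6)·0 = 0 each.
If it is under cup 5 (prior 1/6): the dealer has 10 equally likely choices, so probability 1/10; weight (1/6)·(1/10) = 1/60.
The weights sum to 1/10.
So P(the pea under cup 1 | the dealer opened cup 2, cup 4, and cup 6) = (1/24) / (1/10) = 5/12.

5/12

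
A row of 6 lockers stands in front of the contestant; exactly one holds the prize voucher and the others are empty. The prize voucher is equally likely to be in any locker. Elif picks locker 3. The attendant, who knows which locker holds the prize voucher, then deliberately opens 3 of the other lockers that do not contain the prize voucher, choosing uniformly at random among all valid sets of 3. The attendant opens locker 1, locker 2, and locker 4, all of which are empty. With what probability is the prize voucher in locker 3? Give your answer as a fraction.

Apply Bayes' rule, conditioning on where the prize voucher actually is.
If it is in any of lockers 1, 2, and 4 (prior 1/6 each): that locker was opened and seen not to hold the prize — ruled out; weight (1/6)·0 = 0 each.
If it is in locker 3 (prior 1/6): the attendant has 10 equally likely choices, so probability 1/10; weight (1/6)·(1/10) = 1/60.
If it is in either of lockers 5 and 6 (prior 1/6 each): the attendant has 4 equally likely choices, so probability 1/4; weight (1/6)·(1/4) = 1/24 each.
The weights sum to 1/10.
So P(the prize voucher in locker 3 | the attendant opened locker 1, locker 2, and locker 4) = (1/60) / (1/10) = 1/6.

1/6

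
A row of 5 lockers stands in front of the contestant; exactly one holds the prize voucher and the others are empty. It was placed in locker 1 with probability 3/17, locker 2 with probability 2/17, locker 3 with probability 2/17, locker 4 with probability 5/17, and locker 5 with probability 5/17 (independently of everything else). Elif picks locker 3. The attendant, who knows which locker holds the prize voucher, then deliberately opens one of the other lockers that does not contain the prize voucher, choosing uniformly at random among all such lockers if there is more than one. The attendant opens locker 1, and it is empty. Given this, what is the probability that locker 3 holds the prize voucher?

Apply Bayes' rule, conditioning on where the prize voucher actually is.
If it is in locker 1 (prior 3/17): the attendant opened locker 1, so this case is ruled out; weight (3/17)·0 = 0.
If it is in locker 2 (prior 2/17): the attendant has 3 equally likely choices, so probability 1/3; weight (2/17)·(1/3) = 2/51.
If it is in locker 3 (prior 2/17): the attendant has 4 equally likely choices, so probability 1/4; weight (2/17)·(1/4) = 1/34.
If it is in either of lockers 4 and 5 (prior 5/17 each): the attendant has 3 equally likely choices, so probability 1/3; weight (5/17)·(1/3) = 5/51 each.
The weights sum to 9/34.
So P(the prize voucher in locker 3 | the attendant opened locker 1) = (1/34) / (9/34) = 1/9.

1/9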